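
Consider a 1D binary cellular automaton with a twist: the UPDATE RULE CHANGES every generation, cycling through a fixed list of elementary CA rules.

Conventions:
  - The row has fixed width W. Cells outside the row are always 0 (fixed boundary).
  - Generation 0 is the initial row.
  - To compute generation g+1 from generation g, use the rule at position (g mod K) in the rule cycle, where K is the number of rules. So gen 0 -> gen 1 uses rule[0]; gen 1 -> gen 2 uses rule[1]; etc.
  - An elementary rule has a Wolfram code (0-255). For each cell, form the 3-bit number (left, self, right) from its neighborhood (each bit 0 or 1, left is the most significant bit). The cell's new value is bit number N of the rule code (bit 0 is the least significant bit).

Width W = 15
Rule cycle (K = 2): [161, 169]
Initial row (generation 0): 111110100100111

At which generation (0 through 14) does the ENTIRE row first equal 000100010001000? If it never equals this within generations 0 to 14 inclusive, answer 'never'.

Answer: 5

Derivation:
Gen 0: 111110100100111
Gen 1 (rule 161): 011101000000010
Gen 2 (rule 169): 011010011111000
Gen 3 (rule 161): 000100001110011
Gen 4 (rule 169): 110001101100010
Gen 5 (rule 161): 000100010001000
Gen 6 (rule 169): 110001000100011
Gen 7 (rule 161): 000100010001000
Gen 8 (rule 169): 110001000100011
Gen 9 (rule 161): 000100010001000
Gen 10 (rule 169): 110001000100011
Gen 11 (rule 161): 000100010001000
Gen 12 (rule 169): 110001000100011
Gen 13 (rule 161): 000100010001000
Gen 14 (rule 169): 110001000100011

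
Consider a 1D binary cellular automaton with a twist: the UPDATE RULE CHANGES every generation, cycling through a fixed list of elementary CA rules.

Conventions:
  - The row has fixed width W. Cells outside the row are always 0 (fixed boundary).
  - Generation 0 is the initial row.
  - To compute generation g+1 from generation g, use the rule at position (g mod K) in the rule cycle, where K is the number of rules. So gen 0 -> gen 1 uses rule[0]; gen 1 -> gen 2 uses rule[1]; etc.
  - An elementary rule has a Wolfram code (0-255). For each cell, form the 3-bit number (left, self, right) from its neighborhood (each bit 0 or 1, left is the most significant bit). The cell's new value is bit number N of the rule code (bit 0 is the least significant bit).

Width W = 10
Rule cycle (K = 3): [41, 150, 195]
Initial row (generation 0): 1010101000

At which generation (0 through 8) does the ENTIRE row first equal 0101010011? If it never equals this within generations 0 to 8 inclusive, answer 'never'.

Answer: 1

Derivation:
Gen 0: 1010101000
Gen 1 (rule 41): 0101010011
Gen 2 (rule 150): 1101011100
Gen 3 (rule 195): 0100001101
Gen 4 (rule 41): 0001101010
Gen 5 (rule 150): 0010001011
Gen 6 (rule 195): 1100110001
Gen 7 (rule 41): 1000100100
Gen 8 (rule 150): 1101111110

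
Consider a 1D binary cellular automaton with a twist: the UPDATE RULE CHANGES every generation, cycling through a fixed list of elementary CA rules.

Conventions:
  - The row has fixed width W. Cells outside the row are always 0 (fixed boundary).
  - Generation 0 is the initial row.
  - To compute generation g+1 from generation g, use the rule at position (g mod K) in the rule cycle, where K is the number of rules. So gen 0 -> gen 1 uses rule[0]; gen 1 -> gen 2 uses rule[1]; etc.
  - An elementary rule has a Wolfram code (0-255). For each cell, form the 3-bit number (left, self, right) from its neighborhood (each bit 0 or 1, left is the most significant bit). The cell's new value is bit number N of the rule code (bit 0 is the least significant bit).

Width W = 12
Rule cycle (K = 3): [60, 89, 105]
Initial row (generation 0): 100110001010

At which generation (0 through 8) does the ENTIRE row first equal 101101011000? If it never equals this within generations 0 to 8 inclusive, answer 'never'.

Answer: 4

Derivation:
Gen 0: 100110001010
Gen 1 (rule 60): 110101001111
Gen 2 (rule 89): 110000101001
Gen 3 (rule 105): 110110010000
Gen 4 (rule 60): 101101011000
Gen 5 (rule 89): 001100011111
Gen 6 (rule 105): 101101010001
Gen 7 (rule 60): 111011111001
Gen 8 (rule 89): 101010001100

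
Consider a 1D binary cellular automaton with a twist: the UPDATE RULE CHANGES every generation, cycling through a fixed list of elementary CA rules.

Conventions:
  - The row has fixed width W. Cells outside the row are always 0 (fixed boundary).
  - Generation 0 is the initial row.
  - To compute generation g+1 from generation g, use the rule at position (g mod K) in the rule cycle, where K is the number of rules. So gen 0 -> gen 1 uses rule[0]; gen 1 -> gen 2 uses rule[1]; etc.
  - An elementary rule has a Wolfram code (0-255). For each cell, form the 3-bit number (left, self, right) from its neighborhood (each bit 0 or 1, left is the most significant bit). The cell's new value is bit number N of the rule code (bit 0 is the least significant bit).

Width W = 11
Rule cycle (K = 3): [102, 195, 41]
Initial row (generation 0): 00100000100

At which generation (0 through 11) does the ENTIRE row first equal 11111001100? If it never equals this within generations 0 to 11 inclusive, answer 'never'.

Answer: never

Derivation:
Gen 0: 00100000100
Gen 1 (rule 102): 01100001100
Gen 2 (rule 195): 10101110101
Gen 3 (rule 41): 01011001010
Gen 4 (rule 102): 11101011110
Gen 5 (rule 195): 01100001110
Gen 6 (rule 41): 01001101000
Gen 7 (rule 102): 11010111000
Gen 8 (rule 195): 01000011011
Gen 9 (rule 41): 00011010110
Gen 10 (rule 102): 00101111010
Gen 11 (rule 195): 11000111000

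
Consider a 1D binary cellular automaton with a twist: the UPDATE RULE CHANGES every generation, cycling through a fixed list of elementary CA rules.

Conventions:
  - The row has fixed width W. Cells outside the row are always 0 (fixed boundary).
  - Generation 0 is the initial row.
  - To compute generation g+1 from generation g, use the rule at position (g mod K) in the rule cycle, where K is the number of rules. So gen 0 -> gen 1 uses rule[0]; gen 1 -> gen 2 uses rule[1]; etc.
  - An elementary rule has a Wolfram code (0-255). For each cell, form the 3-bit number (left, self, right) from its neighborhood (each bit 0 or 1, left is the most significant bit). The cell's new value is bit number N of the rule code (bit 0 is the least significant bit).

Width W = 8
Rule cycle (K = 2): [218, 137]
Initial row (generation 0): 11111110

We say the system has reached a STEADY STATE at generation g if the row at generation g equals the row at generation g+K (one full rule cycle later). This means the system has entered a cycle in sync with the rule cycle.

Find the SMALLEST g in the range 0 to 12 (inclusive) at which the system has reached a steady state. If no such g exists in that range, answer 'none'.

Answer: 0

Derivation:
Gen 0: 11111110
Gen 1 (rule 218): 11111111
Gen 2 (rule 137): 11111110
Gen 3 (rule 218): 11111111
Gen 4 (rule 137): 11111110
Gen 5 (rule 218): 11111111
Gen 6 (rule 137): 11111110
Gen 7 (rule 218): 11111111
Gen 8 (rule 137): 11111110
Gen 9 (rule 218): 11111111
Gen 10 (rule 137): 11111110
Gen 11 (rule 218): 11111111
Gen 12 (rule 137): 11111110
Gen 13 (rule 218): 11111111
Gen 14 (rule 137): 11111110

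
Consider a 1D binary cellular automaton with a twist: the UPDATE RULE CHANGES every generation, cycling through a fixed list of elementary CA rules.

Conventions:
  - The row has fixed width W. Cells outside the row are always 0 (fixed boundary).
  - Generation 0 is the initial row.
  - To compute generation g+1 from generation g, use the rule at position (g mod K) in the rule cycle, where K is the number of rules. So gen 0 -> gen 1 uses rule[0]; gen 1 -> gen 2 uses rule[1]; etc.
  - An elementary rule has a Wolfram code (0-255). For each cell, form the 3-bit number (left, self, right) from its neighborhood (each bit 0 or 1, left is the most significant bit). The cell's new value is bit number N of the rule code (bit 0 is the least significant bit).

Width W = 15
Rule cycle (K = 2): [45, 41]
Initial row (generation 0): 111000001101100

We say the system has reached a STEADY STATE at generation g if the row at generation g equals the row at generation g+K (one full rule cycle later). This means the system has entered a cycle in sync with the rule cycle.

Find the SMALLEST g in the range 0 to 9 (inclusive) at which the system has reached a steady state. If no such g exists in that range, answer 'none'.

Gen 0: 111000001101100
Gen 1 (rule 45): 100011101011001
Gen 2 (rule 41): 001010010110000
Gen 3 (rule 45): 101110011100111
Gen 4 (rule 41): 011000010000100
Gen 5 (rule 45): 010011010110101
Gen 6 (rule 41): 000010101101010
Gen 7 (rule 45): 111011111011110
Gen 8 (rule 41): 100110000110000
Gen 9 (rule 45): 100100110100111
Gen 10 (rule 41): 000000101000100
Gen 11 (rule 45): 111110111010101

Answer: none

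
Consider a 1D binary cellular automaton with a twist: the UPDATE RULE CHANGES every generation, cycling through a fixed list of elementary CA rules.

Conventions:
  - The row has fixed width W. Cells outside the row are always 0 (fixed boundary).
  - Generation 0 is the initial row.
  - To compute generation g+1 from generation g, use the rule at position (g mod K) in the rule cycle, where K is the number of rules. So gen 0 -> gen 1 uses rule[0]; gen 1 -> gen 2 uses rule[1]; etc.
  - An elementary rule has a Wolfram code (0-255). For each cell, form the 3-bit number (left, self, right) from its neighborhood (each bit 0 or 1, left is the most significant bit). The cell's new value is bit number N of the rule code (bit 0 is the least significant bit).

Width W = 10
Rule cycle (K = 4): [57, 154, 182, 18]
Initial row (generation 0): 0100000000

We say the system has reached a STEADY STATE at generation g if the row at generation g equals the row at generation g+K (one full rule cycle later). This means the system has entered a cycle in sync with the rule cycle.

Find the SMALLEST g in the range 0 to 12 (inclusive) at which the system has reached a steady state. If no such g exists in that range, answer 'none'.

Gen 0: 0100000000
Gen 1 (rule 57): 0011111111
Gen 2 (rule 154): 0111111110
Gen 3 (rule 182): 1011111101
Gen 4 (rule 18): 0000000000
Gen 5 (rule 57): 1111111111
Gen 6 (rule 154): 1111111110
Gen 7 (rule 182): 0111111101
Gen 8 (rule 18): 1000000000
Gen 9 (rule 57): 0111111111
Gen 10 (rule 154): 1111111110
Gen 11 (rule 182): 0111111101
Gen 12 (rule 18): 1000000000
Gen 13 (rule 57): 0111111111
Gen 14 (rule 154): 1111111110
Gen 15 (rule 182): 0111111101
Gen 16 (rule 18): 1000000000

Answer: 6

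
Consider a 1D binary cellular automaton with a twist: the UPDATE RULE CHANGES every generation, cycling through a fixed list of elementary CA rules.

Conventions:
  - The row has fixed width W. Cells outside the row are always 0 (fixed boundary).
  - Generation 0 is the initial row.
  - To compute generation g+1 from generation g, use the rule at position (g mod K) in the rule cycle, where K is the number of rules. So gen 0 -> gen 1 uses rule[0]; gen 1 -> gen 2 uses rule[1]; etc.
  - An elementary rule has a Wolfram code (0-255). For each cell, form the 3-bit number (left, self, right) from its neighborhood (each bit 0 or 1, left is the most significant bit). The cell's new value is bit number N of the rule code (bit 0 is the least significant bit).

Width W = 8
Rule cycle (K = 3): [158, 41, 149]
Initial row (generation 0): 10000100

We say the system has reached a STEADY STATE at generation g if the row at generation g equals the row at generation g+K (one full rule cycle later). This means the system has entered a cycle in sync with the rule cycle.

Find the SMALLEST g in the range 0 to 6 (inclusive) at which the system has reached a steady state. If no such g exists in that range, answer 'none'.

Gen 0: 10000100
Gen 1 (rule 158): 11001110
Gen 2 (rule 41): 10001000
Gen 3 (rule 149): 11101111
Gen 4 (rule 158): 11001110
Gen 5 (rule 41): 10001000
Gen 6 (rule 149): 11101111
Gen 7 (rule 158): 11001110
Gen 8 (rule 41): 10001000
Gen 9 (rule 149): 11101111

Answer: 1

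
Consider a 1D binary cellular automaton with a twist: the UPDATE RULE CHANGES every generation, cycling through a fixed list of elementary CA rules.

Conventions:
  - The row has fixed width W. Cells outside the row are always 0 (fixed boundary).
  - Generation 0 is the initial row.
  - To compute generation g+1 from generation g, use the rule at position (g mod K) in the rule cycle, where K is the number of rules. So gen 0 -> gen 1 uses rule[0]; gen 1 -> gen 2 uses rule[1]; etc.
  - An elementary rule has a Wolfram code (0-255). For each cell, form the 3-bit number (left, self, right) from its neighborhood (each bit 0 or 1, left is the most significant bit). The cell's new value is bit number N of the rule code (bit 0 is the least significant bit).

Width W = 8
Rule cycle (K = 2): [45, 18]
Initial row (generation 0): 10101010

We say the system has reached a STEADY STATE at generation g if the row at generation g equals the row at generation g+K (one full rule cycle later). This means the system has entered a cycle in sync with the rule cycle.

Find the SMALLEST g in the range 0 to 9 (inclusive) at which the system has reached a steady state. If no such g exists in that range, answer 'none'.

Answer: 4

Derivation:
Gen 0: 10101010
Gen 1 (rule 45): 11111110
Gen 2 (rule 18): 00000001
Gen 3 (rule 45): 11111101
Gen 4 (rule 18): 00000000
Gen 5 (rule 45): 11111111
Gen 6 (rule 18): 00000000
Gen 7 (rule 45): 11111111
Gen 8 (rule 18): 00000000
Gen 9 (rule 45): 11111111
Gen 10 (rule 18): 00000000
Gen 11 (rule 45): 11111111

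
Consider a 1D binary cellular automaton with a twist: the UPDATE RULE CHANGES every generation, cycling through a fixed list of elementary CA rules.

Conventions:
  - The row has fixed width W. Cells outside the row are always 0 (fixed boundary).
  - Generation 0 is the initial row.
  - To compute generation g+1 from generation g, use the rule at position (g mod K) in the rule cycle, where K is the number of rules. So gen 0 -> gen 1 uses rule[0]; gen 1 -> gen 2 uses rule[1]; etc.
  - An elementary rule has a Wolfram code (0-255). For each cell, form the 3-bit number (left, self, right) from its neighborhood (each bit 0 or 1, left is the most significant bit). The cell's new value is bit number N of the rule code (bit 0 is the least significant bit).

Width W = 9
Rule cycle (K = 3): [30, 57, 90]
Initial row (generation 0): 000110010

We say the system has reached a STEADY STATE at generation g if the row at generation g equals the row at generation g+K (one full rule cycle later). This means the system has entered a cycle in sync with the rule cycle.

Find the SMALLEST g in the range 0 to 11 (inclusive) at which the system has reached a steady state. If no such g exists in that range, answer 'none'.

Gen 0: 000110010
Gen 1 (rule 30): 001101111
Gen 2 (rule 57): 101011000
Gen 3 (rule 90): 000011100
Gen 4 (rule 30): 000110010
Gen 5 (rule 57): 110101001
Gen 6 (rule 90): 110000110
Gen 7 (rule 30): 101001101
Gen 8 (rule 57): 010101010
Gen 9 (rule 90): 100000001
Gen 10 (rule 30): 110000011
Gen 11 (rule 57): 101111010
Gen 12 (rule 90): 001001001
Gen 13 (rule 30): 011111111
Gen 14 (rule 57): 010000000

Answer: none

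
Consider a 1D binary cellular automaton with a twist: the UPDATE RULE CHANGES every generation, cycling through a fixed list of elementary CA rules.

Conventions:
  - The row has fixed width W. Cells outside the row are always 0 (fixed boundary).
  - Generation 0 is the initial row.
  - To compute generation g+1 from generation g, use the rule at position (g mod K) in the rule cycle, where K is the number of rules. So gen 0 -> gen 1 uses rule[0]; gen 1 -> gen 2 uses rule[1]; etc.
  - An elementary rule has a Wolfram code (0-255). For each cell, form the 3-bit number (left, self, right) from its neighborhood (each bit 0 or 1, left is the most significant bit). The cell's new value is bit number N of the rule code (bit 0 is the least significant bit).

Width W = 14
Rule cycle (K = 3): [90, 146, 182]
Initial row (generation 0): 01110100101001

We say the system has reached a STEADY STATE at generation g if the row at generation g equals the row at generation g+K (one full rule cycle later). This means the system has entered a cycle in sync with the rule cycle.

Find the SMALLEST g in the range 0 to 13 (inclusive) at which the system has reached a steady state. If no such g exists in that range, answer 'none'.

Answer: none

Derivation:
Gen 0: 01110100101001
Gen 1 (rule 90): 11010011000110
Gen 2 (rule 146): 00001100101001
Gen 3 (rule 182): 00010011111111
Gen 4 (rule 90): 00101110000001
Gen 5 (rule 146): 01000101000010
Gen 6 (rule 182): 11101111100111
Gen 7 (rule 90): 10101000111101
Gen 8 (rule 146): 00000101011000
Gen 9 (rule 182): 00001111100100
Gen 10 (rule 90): 00011000111010
Gen 11 (rule 146): 00100101010001
Gen 12 (rule 182): 01111111111011
Gen 13 (rule 90): 11000000001011
Gen 14 (rule 146): 00100000010000
Gen 15 (rule 182): 01110000111000
Gen 16 (rule 90): 11011001101100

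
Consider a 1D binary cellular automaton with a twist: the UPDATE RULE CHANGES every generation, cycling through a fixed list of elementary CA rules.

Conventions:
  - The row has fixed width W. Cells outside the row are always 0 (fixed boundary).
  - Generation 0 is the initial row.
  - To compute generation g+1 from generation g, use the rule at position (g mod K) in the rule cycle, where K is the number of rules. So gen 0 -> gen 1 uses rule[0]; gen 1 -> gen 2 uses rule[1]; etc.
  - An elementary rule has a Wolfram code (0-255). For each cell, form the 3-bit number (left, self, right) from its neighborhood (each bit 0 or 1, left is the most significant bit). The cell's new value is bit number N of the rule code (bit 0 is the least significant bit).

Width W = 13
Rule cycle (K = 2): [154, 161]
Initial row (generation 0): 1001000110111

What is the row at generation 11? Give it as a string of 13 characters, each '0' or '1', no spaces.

Answer: 0111000000010

Derivation:
Gen 0: 1001000110111
Gen 1 (rule 154): 0110101100110
Gen 2 (rule 161): 0001010000000
Gen 3 (rule 154): 0010001000000
Gen 4 (rule 161): 1000100011111
Gen 5 (rule 154): 0101010111110
Gen 6 (rule 161): 0010101011100
Gen 7 (rule 154): 0100000011010
Gen 8 (rule 161): 0001111000100
Gen 9 (rule 154): 0011110101010
Gen 10 (rule 161): 1001101010100
Gen 11 (rule 154): 0111000000010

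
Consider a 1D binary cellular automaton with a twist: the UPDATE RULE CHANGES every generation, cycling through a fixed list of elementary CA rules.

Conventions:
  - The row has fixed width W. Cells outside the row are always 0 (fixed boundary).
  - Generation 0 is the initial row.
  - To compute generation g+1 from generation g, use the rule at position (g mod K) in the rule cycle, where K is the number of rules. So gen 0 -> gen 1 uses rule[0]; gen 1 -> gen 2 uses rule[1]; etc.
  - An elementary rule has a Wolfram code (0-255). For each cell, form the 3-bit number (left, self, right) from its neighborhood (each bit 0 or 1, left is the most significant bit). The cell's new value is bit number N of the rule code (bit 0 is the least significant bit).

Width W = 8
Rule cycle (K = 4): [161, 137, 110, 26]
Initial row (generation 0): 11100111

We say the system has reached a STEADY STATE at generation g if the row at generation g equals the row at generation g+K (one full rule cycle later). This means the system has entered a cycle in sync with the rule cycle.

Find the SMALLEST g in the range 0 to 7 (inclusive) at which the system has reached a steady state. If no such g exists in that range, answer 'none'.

Gen 0: 11100111
Gen 1 (rule 161): 01000010
Gen 2 (rule 137): 00011000
Gen 3 (rule 110): 00111000
Gen 4 (rule 26): 01100100
Gen 5 (rule 161): 00000001
Gen 6 (rule 137): 11111100
Gen 7 (rule 110): 10000100
Gen 8 (rule 26): 01001010
Gen 9 (rule 161): 00000100
Gen 10 (rule 137): 11110001
Gen 11 (rule 110): 10010011

Answer: none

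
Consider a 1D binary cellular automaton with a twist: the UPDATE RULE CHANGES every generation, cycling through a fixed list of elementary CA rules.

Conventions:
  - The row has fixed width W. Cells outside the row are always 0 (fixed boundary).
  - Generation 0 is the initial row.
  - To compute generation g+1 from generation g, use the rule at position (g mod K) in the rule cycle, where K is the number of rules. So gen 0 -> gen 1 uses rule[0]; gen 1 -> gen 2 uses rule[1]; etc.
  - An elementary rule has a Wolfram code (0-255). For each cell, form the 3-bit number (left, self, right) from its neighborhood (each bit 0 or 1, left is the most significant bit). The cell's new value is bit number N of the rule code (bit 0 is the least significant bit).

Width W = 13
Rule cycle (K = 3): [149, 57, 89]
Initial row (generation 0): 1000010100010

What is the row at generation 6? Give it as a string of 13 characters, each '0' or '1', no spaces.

Gen 0: 1000010100010
Gen 1 (rule 149): 1111010111011
Gen 2 (rule 57): 1000101100110
Gen 3 (rule 89): 0110001110111
Gen 4 (rule 149): 0001100100010
Gen 5 (rule 57): 1101010011001
Gen 6 (rule 89): 1100001011100

Answer: 1100001011100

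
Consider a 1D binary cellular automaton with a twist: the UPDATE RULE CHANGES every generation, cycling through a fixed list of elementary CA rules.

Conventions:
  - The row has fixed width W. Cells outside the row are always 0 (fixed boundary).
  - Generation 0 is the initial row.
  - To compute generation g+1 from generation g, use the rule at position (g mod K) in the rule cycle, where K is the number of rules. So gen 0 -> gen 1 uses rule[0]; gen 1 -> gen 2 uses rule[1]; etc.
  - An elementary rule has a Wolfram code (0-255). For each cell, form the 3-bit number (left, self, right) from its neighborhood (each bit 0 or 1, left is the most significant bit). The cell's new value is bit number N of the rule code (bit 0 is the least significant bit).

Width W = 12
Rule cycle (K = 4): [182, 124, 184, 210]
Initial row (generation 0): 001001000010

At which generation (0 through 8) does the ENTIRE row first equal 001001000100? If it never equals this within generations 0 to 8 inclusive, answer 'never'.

Gen 0: 001001000010
Gen 1 (rule 182): 011111100111
Gen 2 (rule 124): 010000110101
Gen 3 (rule 184): 001000101010
Gen 4 (rule 210): 010101000001
Gen 5 (rule 182): 111111100011
Gen 6 (rule 124): 100000110011
Gen 7 (rule 184): 010000101010
Gen 8 (rule 210): 101001000001

Answer: never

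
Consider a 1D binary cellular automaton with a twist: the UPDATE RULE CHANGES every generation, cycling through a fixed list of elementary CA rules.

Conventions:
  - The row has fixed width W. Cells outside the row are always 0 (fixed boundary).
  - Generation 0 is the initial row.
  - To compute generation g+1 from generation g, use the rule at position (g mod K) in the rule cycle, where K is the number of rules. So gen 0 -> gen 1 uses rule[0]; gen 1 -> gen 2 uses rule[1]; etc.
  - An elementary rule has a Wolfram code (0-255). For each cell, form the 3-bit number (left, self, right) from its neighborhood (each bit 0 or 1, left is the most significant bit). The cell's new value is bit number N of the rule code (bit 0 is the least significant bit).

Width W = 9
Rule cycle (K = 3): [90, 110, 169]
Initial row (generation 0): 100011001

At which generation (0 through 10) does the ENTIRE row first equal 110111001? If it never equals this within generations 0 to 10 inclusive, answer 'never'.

Gen 0: 100011001
Gen 1 (rule 90): 010111110
Gen 2 (rule 110): 111100010
Gen 3 (rule 169): 111001000
Gen 4 (rule 90): 101110100
Gen 5 (rule 110): 111011100
Gen 6 (rule 169): 110111001
Gen 7 (rule 90): 110101110
Gen 8 (rule 110): 111111010
Gen 9 (rule 169): 111110100
Gen 10 (rule 90): 100010010

Answer: 6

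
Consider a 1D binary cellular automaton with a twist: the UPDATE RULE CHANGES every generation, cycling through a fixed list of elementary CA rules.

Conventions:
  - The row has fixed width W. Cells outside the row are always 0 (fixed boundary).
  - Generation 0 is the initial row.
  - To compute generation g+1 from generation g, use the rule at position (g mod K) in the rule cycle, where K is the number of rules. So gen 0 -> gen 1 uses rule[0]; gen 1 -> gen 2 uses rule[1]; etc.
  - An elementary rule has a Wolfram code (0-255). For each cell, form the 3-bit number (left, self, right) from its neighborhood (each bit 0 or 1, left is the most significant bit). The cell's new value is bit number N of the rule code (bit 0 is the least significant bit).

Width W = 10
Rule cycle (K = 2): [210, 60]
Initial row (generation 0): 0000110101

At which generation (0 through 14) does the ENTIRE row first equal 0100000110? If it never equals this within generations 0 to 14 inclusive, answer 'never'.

Gen 0: 0000110101
Gen 1 (rule 210): 0001010000
Gen 2 (rule 60): 0001111000
Gen 3 (rule 210): 0010111100
Gen 4 (rule 60): 0011100010
Gen 5 (rule 210): 0101110101
Gen 6 (rule 60): 0111001111
Gen 7 (rule 210): 1011110111
Gen 8 (rule 60): 1110001100
Gen 9 (rule 210): 0111010110
Gen 10 (rule 60): 0100111101
Gen 11 (rule 210): 1011011100
Gen 12 (rule 60): 1110110010
Gen 13 (rule 210): 0110011101
Gen 14 (rule 60): 0101010011

Answer: never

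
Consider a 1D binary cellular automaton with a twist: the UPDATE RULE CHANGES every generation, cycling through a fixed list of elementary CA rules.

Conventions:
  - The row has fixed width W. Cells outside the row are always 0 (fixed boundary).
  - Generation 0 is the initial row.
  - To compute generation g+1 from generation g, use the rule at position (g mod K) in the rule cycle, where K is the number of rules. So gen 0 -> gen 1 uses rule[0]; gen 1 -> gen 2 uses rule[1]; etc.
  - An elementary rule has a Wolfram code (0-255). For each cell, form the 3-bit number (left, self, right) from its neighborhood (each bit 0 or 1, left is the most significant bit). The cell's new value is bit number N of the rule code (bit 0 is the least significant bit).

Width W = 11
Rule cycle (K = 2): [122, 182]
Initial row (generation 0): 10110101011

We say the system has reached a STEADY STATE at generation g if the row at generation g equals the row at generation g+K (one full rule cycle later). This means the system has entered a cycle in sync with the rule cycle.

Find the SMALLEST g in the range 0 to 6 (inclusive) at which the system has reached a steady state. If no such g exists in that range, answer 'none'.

Gen 0: 10110101011
Gen 1 (rule 122): 01111010111
Gen 2 (rule 182): 10110111010
Gen 3 (rule 122): 01111101101
Gen 4 (rule 182): 10111010011
Gen 5 (rule 122): 01101101111
Gen 6 (rule 182): 10010010110
Gen 7 (rule 122): 01101101111
Gen 8 (rule 182): 10010010110

Answer: 5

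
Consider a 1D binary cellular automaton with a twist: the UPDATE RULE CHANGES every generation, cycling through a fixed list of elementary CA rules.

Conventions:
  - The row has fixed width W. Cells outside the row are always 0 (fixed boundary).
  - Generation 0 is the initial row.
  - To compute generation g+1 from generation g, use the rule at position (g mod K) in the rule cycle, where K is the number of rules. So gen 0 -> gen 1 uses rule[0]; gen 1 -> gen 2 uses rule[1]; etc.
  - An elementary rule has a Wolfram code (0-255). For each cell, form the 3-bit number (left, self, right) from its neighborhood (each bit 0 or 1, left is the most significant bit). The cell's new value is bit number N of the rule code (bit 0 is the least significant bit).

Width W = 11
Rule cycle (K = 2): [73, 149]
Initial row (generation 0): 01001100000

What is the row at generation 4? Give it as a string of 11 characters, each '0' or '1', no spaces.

Answer: 10100100001

Derivation:
Gen 0: 01001100000
Gen 1 (rule 73): 00001101111
Gen 2 (rule 149): 11100000110
Gen 3 (rule 73): 10101110110
Gen 4 (rule 149): 10100100001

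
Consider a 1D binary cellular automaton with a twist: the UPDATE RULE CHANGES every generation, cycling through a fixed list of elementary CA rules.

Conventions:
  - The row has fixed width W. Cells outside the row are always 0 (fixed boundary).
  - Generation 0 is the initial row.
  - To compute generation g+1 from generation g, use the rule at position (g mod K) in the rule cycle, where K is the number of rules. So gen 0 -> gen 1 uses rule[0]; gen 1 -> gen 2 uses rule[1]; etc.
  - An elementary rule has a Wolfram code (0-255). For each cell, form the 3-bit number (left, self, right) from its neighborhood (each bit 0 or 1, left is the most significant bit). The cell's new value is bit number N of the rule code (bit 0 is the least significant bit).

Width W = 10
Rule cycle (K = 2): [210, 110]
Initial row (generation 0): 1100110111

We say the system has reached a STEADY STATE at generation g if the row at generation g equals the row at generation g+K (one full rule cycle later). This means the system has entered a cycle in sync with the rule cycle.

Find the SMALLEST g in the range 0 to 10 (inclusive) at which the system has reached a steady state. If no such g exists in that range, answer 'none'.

Answer: 2

Derivation:
Gen 0: 1100110111
Gen 1 (rule 210): 0111010011
Gen 2 (rule 110): 1101110111
Gen 3 (rule 210): 0100110011
Gen 4 (rule 110): 1101110111
Gen 5 (rule 210): 0100110011
Gen 6 (rule 110): 1101110111
Gen 7 (rule 210): 0100110011
Gen 8 (rule 110): 1101110111
Gen 9 (rule 210): 0100110011
Gen 10 (rule 110): 1101110111
Gen 11 (rule 210): 0100110011
Gen 12 (rule 110): 1101110111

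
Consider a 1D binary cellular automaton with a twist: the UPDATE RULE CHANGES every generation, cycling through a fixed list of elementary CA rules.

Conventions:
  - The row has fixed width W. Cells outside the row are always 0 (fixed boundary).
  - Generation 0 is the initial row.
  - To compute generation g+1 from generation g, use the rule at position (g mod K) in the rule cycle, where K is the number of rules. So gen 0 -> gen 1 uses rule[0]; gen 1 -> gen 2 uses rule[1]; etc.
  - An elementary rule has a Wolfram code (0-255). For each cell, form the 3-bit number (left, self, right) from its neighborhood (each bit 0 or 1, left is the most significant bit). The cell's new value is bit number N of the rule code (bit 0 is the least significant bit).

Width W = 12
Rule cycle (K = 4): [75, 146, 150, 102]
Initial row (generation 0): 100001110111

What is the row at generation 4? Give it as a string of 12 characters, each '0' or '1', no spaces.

Answer: 010011000000

Derivation:
Gen 0: 100001110111
Gen 1 (rule 75): 001111010101
Gen 2 (rule 146): 010110000000
Gen 3 (rule 150): 110001000000
Gen 4 (rule 102): 010011000000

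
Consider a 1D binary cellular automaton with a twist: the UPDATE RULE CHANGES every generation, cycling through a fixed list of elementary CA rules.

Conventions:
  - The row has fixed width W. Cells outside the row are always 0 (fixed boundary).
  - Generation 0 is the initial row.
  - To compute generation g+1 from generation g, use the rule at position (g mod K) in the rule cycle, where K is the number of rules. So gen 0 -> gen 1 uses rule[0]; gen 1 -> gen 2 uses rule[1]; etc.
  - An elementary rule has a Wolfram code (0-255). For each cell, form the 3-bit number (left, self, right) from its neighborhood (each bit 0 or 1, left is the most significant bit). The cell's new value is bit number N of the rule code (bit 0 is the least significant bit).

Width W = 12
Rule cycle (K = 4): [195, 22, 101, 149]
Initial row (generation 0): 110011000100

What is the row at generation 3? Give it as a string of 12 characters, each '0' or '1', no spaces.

Gen 0: 110011000100
Gen 1 (rule 195): 010101011001
Gen 2 (rule 22): 110101000111
Gen 3 (rule 101): 011111010001

Answer: 011111010001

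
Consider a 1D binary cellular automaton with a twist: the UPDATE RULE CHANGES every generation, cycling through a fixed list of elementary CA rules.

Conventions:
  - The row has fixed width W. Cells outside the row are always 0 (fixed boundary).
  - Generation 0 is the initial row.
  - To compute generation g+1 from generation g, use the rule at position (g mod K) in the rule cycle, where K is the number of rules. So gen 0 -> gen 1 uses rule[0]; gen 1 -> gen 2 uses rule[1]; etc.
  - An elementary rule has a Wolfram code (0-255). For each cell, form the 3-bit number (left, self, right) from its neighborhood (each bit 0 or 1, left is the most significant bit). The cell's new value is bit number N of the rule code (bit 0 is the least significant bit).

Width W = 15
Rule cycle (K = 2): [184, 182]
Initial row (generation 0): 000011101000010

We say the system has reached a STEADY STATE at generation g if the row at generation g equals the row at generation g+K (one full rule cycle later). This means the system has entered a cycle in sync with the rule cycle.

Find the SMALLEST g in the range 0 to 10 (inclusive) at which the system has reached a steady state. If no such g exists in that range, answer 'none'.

Answer: none

Derivation:
Gen 0: 000011101000010
Gen 1 (rule 184): 000011010100001
Gen 2 (rule 182): 000100111110011
Gen 3 (rule 184): 000010111101010
Gen 4 (rule 182): 000111011011111
Gen 5 (rule 184): 000110110111110
Gen 6 (rule 182): 001001001011101
Gen 7 (rule 184): 000100100111010
Gen 8 (rule 182): 001111111010111
Gen 9 (rule 184): 001111110101110
Gen 10 (rule 182): 010111101110101
Gen 11 (rule 184): 001111011101010
Gen 12 (rule 182): 010110101011111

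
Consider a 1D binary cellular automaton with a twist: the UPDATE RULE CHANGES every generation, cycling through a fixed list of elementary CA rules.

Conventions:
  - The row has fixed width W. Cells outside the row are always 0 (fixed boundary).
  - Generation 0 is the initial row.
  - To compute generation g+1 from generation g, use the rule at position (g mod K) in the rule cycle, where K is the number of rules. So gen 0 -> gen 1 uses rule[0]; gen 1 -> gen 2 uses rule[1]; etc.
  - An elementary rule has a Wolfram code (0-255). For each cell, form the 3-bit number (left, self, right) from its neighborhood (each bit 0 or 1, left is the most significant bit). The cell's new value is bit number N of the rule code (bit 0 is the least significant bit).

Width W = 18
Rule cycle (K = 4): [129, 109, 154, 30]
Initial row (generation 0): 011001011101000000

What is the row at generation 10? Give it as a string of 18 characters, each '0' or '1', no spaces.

Answer: 100101111111101101

Derivation:
Gen 0: 011001011101000000
Gen 1 (rule 129): 000000001000011111
Gen 2 (rule 109): 111111101011010001
Gen 3 (rule 154): 111111000010001010
Gen 4 (rule 30): 100000100111011011
Gen 5 (rule 129): 001110000010000000
Gen 6 (rule 109): 101010111010111111
Gen 7 (rule 154): 000000110000111110
Gen 8 (rule 30): 000001101001100001
Gen 9 (rule 129): 111100000000001100
Gen 10 (rule 109): 100101111111101101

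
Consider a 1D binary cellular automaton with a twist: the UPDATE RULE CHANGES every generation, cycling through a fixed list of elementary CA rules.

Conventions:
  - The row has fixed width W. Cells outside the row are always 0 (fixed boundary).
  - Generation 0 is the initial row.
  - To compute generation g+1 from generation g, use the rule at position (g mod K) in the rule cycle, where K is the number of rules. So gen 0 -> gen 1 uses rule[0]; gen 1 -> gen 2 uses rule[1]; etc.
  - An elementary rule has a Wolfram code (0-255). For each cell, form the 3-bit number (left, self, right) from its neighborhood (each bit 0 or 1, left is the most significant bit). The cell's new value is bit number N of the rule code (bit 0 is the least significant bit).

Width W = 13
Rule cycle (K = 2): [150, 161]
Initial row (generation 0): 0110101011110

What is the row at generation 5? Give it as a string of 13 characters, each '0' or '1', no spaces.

Gen 0: 0110101011110
Gen 1 (rule 150): 1000101001101
Gen 2 (rule 161): 0010010000010
Gen 3 (rule 150): 0111111000111
Gen 4 (rule 161): 0011110010010
Gen 5 (rule 150): 0101101111111

Answer: 0101101111111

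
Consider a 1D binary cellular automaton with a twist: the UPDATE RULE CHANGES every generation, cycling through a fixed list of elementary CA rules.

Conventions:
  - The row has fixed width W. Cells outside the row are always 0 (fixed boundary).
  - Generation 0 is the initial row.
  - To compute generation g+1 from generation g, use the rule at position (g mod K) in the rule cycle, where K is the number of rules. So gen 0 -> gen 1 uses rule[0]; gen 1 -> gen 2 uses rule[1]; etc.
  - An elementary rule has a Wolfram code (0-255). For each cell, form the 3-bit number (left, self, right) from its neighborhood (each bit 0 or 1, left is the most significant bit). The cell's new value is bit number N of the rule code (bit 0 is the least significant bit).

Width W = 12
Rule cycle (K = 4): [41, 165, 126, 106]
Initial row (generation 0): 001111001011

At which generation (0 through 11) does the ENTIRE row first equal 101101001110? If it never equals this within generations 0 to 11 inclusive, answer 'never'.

Gen 0: 001111001011
Gen 1 (rule 41): 101000000110
Gen 2 (rule 165): 111011110000
Gen 3 (rule 126): 101110011000
Gen 4 (rule 106): 011010111000
Gen 5 (rule 41): 010101100011
Gen 6 (rule 165): 011110001000
Gen 7 (rule 126): 110011011100
Gen 8 (rule 106): 110111110100
Gen 9 (rule 41): 101100001001
Gen 10 (rule 165): 110001101001
Gen 11 (rule 126): 111011111111

Answer: never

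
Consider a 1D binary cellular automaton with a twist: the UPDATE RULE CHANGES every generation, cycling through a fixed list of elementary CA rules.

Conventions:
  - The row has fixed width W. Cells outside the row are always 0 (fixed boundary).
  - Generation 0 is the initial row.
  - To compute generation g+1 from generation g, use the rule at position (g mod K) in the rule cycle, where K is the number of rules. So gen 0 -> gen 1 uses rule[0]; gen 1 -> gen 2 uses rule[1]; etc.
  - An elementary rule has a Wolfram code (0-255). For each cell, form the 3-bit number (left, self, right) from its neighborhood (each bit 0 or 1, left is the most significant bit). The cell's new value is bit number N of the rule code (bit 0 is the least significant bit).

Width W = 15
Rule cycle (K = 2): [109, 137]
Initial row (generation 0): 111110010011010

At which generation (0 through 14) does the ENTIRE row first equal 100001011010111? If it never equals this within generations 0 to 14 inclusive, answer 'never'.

Answer: 13

Derivation:
Gen 0: 111110010011010
Gen 1 (rule 109): 100010010011110
Gen 2 (rule 137): 001000000011100
Gen 3 (rule 109): 101011111010101
Gen 4 (rule 137): 000011110000000
Gen 5 (rule 109): 111010010111111
Gen 6 (rule 137): 110000000111110
Gen 7 (rule 109): 110111110100010
Gen 8 (rule 137): 100111100001000
Gen 9 (rule 109): 100100101101011
Gen 10 (rule 137): 000000001000010
Gen 11 (rule 109): 111111101011010
Gen 12 (rule 137): 111111000010000
Gen 13 (rule 109): 100001011010111
Gen 14 (rule 137): 001100010000110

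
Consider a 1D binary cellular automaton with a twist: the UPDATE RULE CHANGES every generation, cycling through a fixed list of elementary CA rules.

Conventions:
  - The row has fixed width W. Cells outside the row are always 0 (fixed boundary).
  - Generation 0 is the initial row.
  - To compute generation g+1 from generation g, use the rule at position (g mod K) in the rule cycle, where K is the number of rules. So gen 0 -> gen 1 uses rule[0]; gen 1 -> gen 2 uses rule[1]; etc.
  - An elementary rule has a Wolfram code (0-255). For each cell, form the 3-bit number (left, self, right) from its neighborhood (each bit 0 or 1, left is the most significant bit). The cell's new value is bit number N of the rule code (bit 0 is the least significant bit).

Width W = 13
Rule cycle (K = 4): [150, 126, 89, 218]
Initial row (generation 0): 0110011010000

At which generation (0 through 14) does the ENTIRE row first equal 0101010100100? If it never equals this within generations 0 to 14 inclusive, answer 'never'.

Gen 0: 0110011010000
Gen 1 (rule 150): 1001100011000
Gen 2 (rule 126): 1111110111100
Gen 3 (rule 89): 1000010100111
Gen 4 (rule 218): 0100100011111
Gen 5 (rule 150): 1111110101110
Gen 6 (rule 126): 1000011111011
Gen 7 (rule 89): 0111010001011
Gen 8 (rule 218): 1111001010011
Gen 9 (rule 150): 0110111011100
Gen 10 (rule 126): 1111101110110
Gen 11 (rule 89): 1000101010111
Gen 12 (rule 218): 0101000000111
Gen 13 (rule 150): 1101100001010
Gen 14 (rule 126): 1111110011111

Answer: never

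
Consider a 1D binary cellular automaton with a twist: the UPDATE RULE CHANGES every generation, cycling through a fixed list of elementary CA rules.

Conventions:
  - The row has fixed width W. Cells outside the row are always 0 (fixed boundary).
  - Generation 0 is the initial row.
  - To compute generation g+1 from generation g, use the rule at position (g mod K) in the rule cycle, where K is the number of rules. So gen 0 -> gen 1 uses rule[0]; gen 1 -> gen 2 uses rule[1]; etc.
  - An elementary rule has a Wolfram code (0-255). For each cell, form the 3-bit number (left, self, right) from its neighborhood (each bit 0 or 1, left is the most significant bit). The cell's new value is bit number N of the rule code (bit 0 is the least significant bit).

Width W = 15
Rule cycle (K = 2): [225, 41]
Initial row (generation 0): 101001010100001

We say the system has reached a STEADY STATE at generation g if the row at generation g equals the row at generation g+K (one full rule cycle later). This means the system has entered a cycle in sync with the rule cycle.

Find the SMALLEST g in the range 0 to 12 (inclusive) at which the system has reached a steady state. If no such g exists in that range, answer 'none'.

Gen 0: 101001010100001
Gen 1 (rule 225): 010000101001100
Gen 2 (rule 41): 000110010001001
Gen 3 (rule 225): 110010000100000
Gen 4 (rule 41): 100000110001111
Gen 5 (rule 225): 001110010100111
Gen 6 (rule 41): 101000001000100
Gen 7 (rule 225): 010011100010001
Gen 8 (rule 41): 000010001000100
Gen 9 (rule 225): 111000100010001
Gen 10 (rule 41): 100010001000100
Gen 11 (rule 225): 001000100010001
Gen 12 (rule 41): 100010001000100
Gen 13 (rule 225): 001000100010001
Gen 14 (rule 41): 100010001000100

Answer: 10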